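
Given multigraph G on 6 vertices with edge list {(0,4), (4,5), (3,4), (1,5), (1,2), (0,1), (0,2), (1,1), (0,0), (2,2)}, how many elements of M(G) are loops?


In a graphic matroid, a loop is a self-loop edge (u,u) with rank 0.
Examining all 10 edges for self-loops...
Self-loops found: (1,1), (0,0), (2,2)
Number of loops = 3.

3


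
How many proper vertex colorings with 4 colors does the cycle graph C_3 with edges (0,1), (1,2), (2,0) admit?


P(C_3, k) = (k-1)^3 + (-1)^3*(k-1).
P(4) = (3)^3 - 3
= 27 - 3 = 24.

24


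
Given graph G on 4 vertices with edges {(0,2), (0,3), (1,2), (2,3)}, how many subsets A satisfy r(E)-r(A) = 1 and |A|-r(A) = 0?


R(x,y) = sum over A in 2^E of x^(r(E)-r(A)) * y^(|A|-r(A)).
G has 4 vertices, 4 edges. r(E) = 3.
Enumerate all 2^4 = 16 subsets.
Count subsets with r(E)-r(A)=1 and |A|-r(A)=0: 6.

6


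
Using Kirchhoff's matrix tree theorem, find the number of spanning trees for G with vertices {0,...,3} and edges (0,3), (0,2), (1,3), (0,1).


By Kirchhoff's matrix tree theorem, the number of spanning trees equals
the determinant of any cofactor of the Laplacian matrix L.
G has 4 vertices and 4 edges.
Computing the (3 x 3) cofactor determinant gives 3.

3


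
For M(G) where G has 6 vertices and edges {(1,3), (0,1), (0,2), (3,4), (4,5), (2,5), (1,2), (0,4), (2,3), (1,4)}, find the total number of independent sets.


An independent set in a graphic matroid is an acyclic edge subset.
G has 6 vertices and 10 edges.
Enumerate all 2^10 = 1024 subsets, checking for acyclicity.
Total independent sets = 466.

466


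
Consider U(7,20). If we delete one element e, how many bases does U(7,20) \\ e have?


Deleting e from U(7,20) gives U(7,19) since n > r.
Bases of U(7,19) = (19 choose 7) = 50388.

50388


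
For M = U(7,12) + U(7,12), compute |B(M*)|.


(M1+M2)* = M1* + M2*.
M1* = U(5,12), bases: C(12,5) = 792.
M2* = U(5,12), bases: C(12,5) = 792.
|B(M*)| = 792 * 792 = 627264.

627264


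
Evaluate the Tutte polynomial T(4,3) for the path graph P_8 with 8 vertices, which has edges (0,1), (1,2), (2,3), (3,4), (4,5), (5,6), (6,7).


A path on 8 vertices is a tree with 7 edges.
T(x,y) = x^(7) for any tree.
T(4,3) = 4^7 = 16384.

16384


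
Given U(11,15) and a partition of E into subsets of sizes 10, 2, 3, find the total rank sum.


r(Ai) = min(|Ai|, 11) for each part.
Sum = min(10,11) + min(2,11) + min(3,11)
    = 10 + 2 + 3
    = 15.

15


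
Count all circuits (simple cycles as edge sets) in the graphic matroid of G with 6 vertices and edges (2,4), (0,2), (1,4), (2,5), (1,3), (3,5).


A circuit in a graphic matroid = edge set of a simple cycle.
G has 6 vertices and 6 edges.
Enumerating all minimal edge subsets forming cycles...
Total circuits found: 1.

1


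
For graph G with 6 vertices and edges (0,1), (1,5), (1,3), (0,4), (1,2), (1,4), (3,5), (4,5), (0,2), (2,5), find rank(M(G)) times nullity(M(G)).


r(M) = |V| - c = 6 - 1 = 5.
nullity = |E| - r(M) = 10 - 5 = 5.
Product = 5 * 5 = 25.

25


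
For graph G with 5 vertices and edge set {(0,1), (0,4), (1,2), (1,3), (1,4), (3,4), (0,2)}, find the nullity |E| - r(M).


Cycle rank (nullity) = |E| - r(M) = |E| - (|V| - c).
|E| = 7, |V| = 5, c = 1.
Nullity = 7 - (5 - 1) = 7 - 4 = 3.

3


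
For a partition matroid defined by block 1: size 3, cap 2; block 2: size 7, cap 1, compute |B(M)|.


A basis picks exactly ci elements from block i.
Number of bases = product of C(|Si|, ci).
= C(3,2) * C(7,1)
= 3 * 7
= 21.

21


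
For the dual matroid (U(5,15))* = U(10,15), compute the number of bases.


The dual of U(r,n) is U(n-r, n) = U(10,15).
Bases of U(10,15) are all (10)-element subsets.
|B(M*)| = C(15,10) = 15! / (10! * 5!) = 3003.

3003


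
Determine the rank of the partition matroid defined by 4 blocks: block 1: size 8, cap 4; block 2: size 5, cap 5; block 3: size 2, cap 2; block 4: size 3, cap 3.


Rank of a partition matroid = sum of min(|Si|, ci) for each block.
= min(8,4) + min(5,5) + min(2,2) + min(3,3)
= 4 + 5 + 2 + 3
= 14.

14


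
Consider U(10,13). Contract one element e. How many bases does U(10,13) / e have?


Contracting e from U(10,13) gives U(9,12).
Bases of U(9,12) = C(12,9) = 220.

220


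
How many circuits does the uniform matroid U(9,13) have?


In U(9,13), circuits are the (10)-element subsets.
Any set of 10 elements is dependent, and removing any one element gives
an independent set of size 9, so it is a minimal dependent set.
Number of circuits = C(13,10) = 286.

286


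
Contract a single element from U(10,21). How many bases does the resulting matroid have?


Contracting e from U(10,21) gives U(9,20).
Bases of U(9,20) = C(20,9) = 20! / (9! * 11!) = 167960.

167960


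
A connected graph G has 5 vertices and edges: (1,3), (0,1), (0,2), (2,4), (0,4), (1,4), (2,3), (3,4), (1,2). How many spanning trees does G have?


By Kirchhoff's matrix tree theorem, the number of spanning trees equals
the determinant of any cofactor of the Laplacian matrix L.
G has 5 vertices and 9 edges.
Computing the (4 x 4) cofactor determinant gives 75.

75


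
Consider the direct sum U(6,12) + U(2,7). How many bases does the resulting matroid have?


Bases of a direct sum M1 + M2: |B| = |B(M1)| * |B(M2)|.
|B(U(6,12))| = C(12,6) = 924.
|B(U(2,7))| = C(7,2) = 21.
Total bases = 924 * 21 = 19404.

19404


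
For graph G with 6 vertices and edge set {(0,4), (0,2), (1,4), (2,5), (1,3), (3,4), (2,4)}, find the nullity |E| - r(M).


Cycle rank (nullity) = |E| - r(M) = |E| - (|V| - c).
|E| = 7, |V| = 6, c = 1.
Nullity = 7 - (6 - 1) = 7 - 5 = 2.

2


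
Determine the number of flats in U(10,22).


Flats of U(10,22): every subset of size < 10 is a flat, plus E itself.
Count = (22 choose 0) + (22 choose 1) + (22 choose 2) + (22 choose 3) + (22 choose 4) + (22 choose 5) + (22 choose 6) + (22 choose 7) + (22 choose 8) + (22 choose 9) + 1
     = 1 + 22 + 231 + 1540 + 7315 + 26334 + 74613 + 170544 + 319770 + 497420 + 1
     = 1097791.

1097791


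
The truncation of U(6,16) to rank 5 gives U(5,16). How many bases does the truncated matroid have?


Truncating U(6,16) to rank 5 gives U(5,16).
Bases of U(5,16) are all 5-element subsets of 16 elements.
Number of bases = C(16,5) = 16! / (5! * 11!) = 4368.

4368


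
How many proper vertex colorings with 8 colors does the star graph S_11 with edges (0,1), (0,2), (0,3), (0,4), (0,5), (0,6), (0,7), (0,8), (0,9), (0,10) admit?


P(tree, k) = k * (k-1)^(10) for any tree on 11 vertices.
P(8) = 8 * 7^10 = 8 * 282475249 = 2259801992.

2259801992


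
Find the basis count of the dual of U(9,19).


The dual of U(r,n) is U(n-r, n) = U(10,19).
Bases of U(10,19) are all (10)-element subsets.
|B(M*)| = (19 choose 10) = 92378.

92378


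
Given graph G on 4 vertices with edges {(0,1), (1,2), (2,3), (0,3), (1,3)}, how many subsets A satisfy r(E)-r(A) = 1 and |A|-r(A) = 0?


R(x,y) = sum over A in 2^E of x^(r(E)-r(A)) * y^(|A|-r(A)).
G has 4 vertices, 5 edges. r(E) = 3.
Enumerate all 2^5 = 32 subsets.
Count subsets with r(E)-r(A)=1 and |A|-r(A)=0: 10.

10


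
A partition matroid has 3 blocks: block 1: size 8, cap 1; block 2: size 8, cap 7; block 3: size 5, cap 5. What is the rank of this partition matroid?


Rank of a partition matroid = sum of min(|Si|, ci) for each block.
= min(8,1) + min(8,7) + min(5,5)
= 1 + 7 + 5
= 13.

13


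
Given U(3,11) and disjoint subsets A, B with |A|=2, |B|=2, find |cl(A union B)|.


|A union B| = 2 + 2 = 4 (disjoint).
In U(3,11), cl(S) = S if |S| < 3, else cl(S) = E.
Since 4 >= 3, cl(A union B) = E.
|cl(A union B)| = 11.

11


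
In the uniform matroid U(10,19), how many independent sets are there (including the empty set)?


Independent sets of U(10,19) are all subsets of size <= 10.
Count = C(19,0) + C(19,1) + C(19,2) + C(19,3) + C(19,4) + C(19,5) + C(19,6) + C(19,7) + C(19,8) + C(19,9) + C(19,10)
     = 1 + 19 + 171 + 969 + 3876 + 11628 + 27132 + 50388 + 75582 + 92378 + 92378
     = 354522.

354522


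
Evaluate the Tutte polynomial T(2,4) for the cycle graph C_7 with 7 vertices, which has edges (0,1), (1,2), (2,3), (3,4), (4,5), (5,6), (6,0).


T(C_7; x,y) = x + x^2 + ... + x^(6) + y.
T(2,4) = 2^1 + 2^2 + 2^3 + 2^4 + 2^5 + 2^6 + 4
= 2 + 4 + 8 + 16 + 32 + 64 + 4
= 130.

130


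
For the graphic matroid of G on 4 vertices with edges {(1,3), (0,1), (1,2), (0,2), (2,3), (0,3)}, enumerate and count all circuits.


A circuit in a graphic matroid = edge set of a simple cycle.
G has 4 vertices and 6 edges.
Enumerating all minimal edge subsets forming cycles...
Total circuits found: 7.

7


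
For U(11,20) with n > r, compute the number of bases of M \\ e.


Deleting e from U(11,20) gives U(11,19) since n > r.
Bases of U(11,19) = (19 choose 11) = 75582.

75582


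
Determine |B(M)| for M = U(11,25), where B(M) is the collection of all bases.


Bases of U(11,25) are all 11-element subsets of the 25-element ground set.
Number of bases = C(25,11).
C(25,11) = 25! / (11! * 14!) = 4457400.

4457400


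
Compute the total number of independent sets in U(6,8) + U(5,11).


For a direct sum, |I(M1+M2)| = |I(M1)| * |I(M2)|.
|I(U(6,8))| = sum C(8,k) for k=0..6 = 247.
|I(U(5,11))| = sum C(11,k) for k=0..5 = 1024.
Total = 247 * 1024 = 252928.

252928


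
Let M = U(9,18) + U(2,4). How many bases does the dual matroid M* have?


(M1+M2)* = M1* + M2*.
M1* = U(9,18), bases: C(18,9) = 48620.
M2* = U(2,4), bases: C(4,2) = 6.
|B(M*)| = 48620 * 6 = 291720.

291720


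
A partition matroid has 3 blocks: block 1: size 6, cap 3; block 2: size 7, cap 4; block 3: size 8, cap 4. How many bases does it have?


A basis picks exactly ci elements from block i.
Number of bases = product of C(|Si|, ci).
= C(6,3) * C(7,4) * C(8,4)
= 20 * 35 * 70
= 49000.

49000


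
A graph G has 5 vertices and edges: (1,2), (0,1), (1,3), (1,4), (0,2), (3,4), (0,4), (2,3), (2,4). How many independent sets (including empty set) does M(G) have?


An independent set in a graphic matroid is an acyclic edge subset.
G has 5 vertices and 9 edges.
Enumerate all 2^9 = 512 subsets, checking for acyclicity.
Total independent sets = 198.

198


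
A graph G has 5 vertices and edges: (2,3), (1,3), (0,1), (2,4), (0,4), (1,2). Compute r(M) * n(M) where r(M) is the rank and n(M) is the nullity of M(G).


r(M) = |V| - c = 5 - 1 = 4.
nullity = |E| - r(M) = 6 - 4 = 2.
Product = 4 * 2 = 8.

8


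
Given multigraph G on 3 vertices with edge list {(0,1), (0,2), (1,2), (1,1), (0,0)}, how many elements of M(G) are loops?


In a graphic matroid, a loop is a self-loop edge (u,u) with rank 0.
Examining all 5 edges for self-loops...
Self-loops found: (1,1), (0,0)
Number of loops = 2.

2


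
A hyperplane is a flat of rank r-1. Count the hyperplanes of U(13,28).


Hyperplanes of U(13,28) are flats of rank 12.
In a uniform matroid, these are exactly the (12)-element subsets.
Count = (28 choose 12) = 30421755.

30421755


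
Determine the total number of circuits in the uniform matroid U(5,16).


In U(5,16), circuits are the (6)-element subsets.
Any set of 6 elements is dependent, and removing any one element gives
an independent set of size 5, so it is a minimal dependent set.
Number of circuits = C(16,6) = 16! / (6! * 10!) = 8008.

8008


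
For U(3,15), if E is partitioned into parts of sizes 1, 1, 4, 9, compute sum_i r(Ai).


r(Ai) = min(|Ai|, 3) for each part.
Sum = min(1,3) + min(1,3) + min(4,3) + min(9,3)
    = 1 + 1 + 3 + 3
    = 8.

8


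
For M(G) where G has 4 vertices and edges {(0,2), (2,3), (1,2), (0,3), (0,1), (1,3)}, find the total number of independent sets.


An independent set in a graphic matroid is an acyclic edge subset.
G has 4 vertices and 6 edges.
Enumerate all 2^6 = 64 subsets, checking for acyclicity.
Total independent sets = 38.

38


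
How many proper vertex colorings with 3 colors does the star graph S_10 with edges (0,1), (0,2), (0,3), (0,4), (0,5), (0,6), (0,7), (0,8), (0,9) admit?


P(tree, k) = k * (k-1)^(9) for any tree on 10 vertices.
P(3) = 3 * 2^9 = 3 * 512 = 1536.

1536


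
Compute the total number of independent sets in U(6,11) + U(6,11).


For a direct sum, |I(M1+M2)| = |I(M1)| * |I(M2)|.
|I(U(6,11))| = sum C(11,k) for k=0..6 = 1486.
|I(U(6,11))| = sum C(11,k) for k=0..6 = 1486.
Total = 1486 * 1486 = 2208196.

2208196


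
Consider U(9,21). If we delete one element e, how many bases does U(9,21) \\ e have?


Deleting e from U(9,21) gives U(9,20) since n > r.
Bases of U(9,20) = (20 choose 9) = 167960.

167960


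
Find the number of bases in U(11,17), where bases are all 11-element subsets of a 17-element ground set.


Bases of U(11,17) are all 11-element subsets of the 17-element ground set.
Number of bases = C(17,11).
C(17,11) = 17! / (11! * 6!) = 12376.

12376


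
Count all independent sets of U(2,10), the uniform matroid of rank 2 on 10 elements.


Independent sets of U(2,10) are all subsets of size <= 2.
Count = C(10,0) + C(10,1) + C(10,2)
     = 1 + 10 + 45
     = 56.

56


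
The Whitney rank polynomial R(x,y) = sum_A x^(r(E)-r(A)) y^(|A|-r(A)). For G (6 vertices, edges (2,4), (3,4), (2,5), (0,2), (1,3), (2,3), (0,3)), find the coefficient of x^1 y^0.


R(x,y) = sum over A in 2^E of x^(r(E)-r(A)) * y^(|A|-r(A)).
G has 6 vertices, 7 edges. r(E) = 5.
Enumerate all 2^7 = 128 subsets.
Count subsets with r(E)-r(A)=1 and |A|-r(A)=0: 26.

26


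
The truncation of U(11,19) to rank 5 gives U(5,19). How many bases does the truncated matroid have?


Truncating U(11,19) to rank 5 gives U(5,19).
Bases of U(5,19) are all 5-element subsets of 19 elements.
Number of bases = (19 choose 5) = 11628.

11628


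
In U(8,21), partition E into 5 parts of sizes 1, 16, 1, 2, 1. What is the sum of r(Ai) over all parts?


r(Ai) = min(|Ai|, 8) for each part.
Sum = min(1,8) + min(16,8) + min(1,8) + min(2,8) + min(1,8)
    = 1 + 8 + 1 + 2 + 1
    = 13.

13


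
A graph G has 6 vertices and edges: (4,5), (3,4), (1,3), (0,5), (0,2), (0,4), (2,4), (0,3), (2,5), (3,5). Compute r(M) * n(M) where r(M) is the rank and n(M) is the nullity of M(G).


r(M) = |V| - c = 6 - 1 = 5.
nullity = |E| - r(M) = 10 - 5 = 5.
Product = 5 * 5 = 25.

25


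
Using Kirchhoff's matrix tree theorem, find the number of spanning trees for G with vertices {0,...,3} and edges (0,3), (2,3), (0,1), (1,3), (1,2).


By Kirchhoff's matrix tree theorem, the number of spanning trees equals
the determinant of any cofactor of the Laplacian matrix L.
G has 4 vertices and 5 edges.
Computing the (3 x 3) cofactor determinant gives 8.

8


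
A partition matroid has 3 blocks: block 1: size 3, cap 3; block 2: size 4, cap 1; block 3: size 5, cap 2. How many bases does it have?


A basis picks exactly ci elements from block i.
Number of bases = product of C(|Si|, ci).
= C(3,3) * C(4,1) * C(5,2)
= 1 * 4 * 10
= 40.

40


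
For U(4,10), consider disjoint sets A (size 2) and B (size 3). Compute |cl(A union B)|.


|A union B| = 2 + 3 = 5 (disjoint).
In U(4,10), cl(S) = S if |S| < 4, else cl(S) = E.
Since 5 >= 4, cl(A union B) = E.
|cl(A union B)| = 10.

10


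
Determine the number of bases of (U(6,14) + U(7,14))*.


(M1+M2)* = M1* + M2*.
M1* = U(8,14), bases: C(14,8) = 3003.
M2* = U(7,14), bases: C(14,7) = 3432.
|B(M*)| = 3003 * 3432 = 10306296.

10306296


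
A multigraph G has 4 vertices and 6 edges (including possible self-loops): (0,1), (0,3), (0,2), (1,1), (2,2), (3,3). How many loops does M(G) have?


In a graphic matroid, a loop is a self-loop edge (u,u) with rank 0.
Examining all 6 edges for self-loops...
Self-loops found: (1,1), (2,2), (3,3)
Number of loops = 3.

3


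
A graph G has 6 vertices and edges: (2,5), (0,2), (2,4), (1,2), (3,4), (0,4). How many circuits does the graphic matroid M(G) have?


A circuit in a graphic matroid = edge set of a simple cycle.
G has 6 vertices and 6 edges.
Enumerating all minimal edge subsets forming cycles...
Total circuits found: 1.

1


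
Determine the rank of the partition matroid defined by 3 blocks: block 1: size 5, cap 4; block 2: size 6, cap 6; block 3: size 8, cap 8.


Rank of a partition matroid = sum of min(|Si|, ci) for each block.
= min(5,4) + min(6,6) + min(8,8)
= 4 + 6 + 8
= 18.

18


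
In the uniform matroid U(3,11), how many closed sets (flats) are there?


Flats of U(3,11): every subset of size < 3 is a flat, plus E itself.
Count = C(11,0) + C(11,1) + C(11,2) + 1
     = 1 + 11 + 55 + 1
     = 68.

68


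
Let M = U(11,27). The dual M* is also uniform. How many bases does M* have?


The dual of U(r,n) is U(n-r, n) = U(16,27).
Bases of U(16,27) are all (16)-element subsets.
|B(M*)| = (27 choose 16) = 13037895.

13037895


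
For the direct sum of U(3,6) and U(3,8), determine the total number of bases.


Bases of a direct sum M1 + M2: |B| = |B(M1)| * |B(M2)|.
|B(U(3,6))| = C(6,3) = 20.
|B(U(3,8))| = C(8,3) = 56.
Total bases = 20 * 56 = 1120.

1120


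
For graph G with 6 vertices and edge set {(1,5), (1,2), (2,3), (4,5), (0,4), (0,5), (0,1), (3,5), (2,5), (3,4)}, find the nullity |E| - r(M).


Cycle rank (nullity) = |E| - r(M) = |E| - (|V| - c).
|E| = 10, |V| = 6, c = 1.
Nullity = 10 - (6 - 1) = 10 - 5 = 5.

5


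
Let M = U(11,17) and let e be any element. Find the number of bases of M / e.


Contracting e from U(11,17) gives U(10,16).
Bases of U(10,16) = C(16,10) = 16! / (10! * 6!) = 8008.

8008


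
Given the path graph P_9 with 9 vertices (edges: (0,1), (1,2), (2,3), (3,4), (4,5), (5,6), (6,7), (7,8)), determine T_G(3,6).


A path on 9 vertices is a tree with 8 edges.
T(x,y) = x^(8) for any tree.
T(3,6) = 3^8 = 6561.

6561


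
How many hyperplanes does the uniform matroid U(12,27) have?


Hyperplanes of U(12,27) are flats of rank 11.
In a uniform matroid, these are exactly the (11)-element subsets.
Count = C(27,11) = 27! / (11! * 16!) = 13037895.

13037895


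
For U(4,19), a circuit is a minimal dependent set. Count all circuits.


In U(4,19), circuits are the (5)-element subsets.
Any set of 5 elements is dependent, and removing any one element gives
an independent set of size 4, so it is a minimal dependent set.
Number of circuits = C(19,5) = 11628.

11628


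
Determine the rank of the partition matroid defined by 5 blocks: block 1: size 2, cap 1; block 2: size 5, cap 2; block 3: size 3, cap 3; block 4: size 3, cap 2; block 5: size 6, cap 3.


Rank of a partition matroid = sum of min(|Si|, ci) for each block.
= min(2,1) + min(5,2) + min(3,3) + min(3,2) + min(6,3)
= 1 + 2 + 3 + 2 + 3
= 11.

11


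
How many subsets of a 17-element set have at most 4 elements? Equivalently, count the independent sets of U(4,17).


Independent sets of U(4,17) are all subsets of size <= 4.
Count = C(17,0) + C(17,1) + C(17,2) + C(17,3) + C(17,4)
     = 1 + 17 + 136 + 680 + 2380
     = 3214.

3214


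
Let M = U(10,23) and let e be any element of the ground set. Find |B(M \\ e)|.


Deleting e from U(10,23) gives U(10,22) since n > r.
Bases of U(10,22) = C(22,10) = 646646.

646646


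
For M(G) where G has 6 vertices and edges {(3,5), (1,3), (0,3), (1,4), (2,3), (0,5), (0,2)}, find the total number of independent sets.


An independent set in a graphic matroid is an acyclic edge subset.
G has 6 vertices and 7 edges.
Enumerate all 2^7 = 128 subsets, checking for acyclicity.
Total independent sets = 96.

96


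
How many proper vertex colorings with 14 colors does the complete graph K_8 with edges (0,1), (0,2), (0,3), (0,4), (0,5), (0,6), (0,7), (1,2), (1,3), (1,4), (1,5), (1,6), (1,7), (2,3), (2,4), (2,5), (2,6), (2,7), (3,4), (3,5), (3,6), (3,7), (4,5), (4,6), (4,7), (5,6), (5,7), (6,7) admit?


P(K_8, k) = k(k-1)(k-2)...(k-7).
P(14) = (14) * (13) * (12) * (11) * (10) * (9) * (8) * (7) = 121080960.

121080960


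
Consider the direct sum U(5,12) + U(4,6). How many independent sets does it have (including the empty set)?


For a direct sum, |I(M1+M2)| = |I(M1)| * |I(M2)|.
|I(U(5,12))| = sum C(12,k) for k=0..5 = 1586.
|I(U(4,6))| = sum C(6,k) for k=0..4 = 57.
Total = 1586 * 57 = 90402.

90402


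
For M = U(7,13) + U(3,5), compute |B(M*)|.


(M1+M2)* = M1* + M2*.
M1* = U(6,13), bases: C(13,6) = 1716.
M2* = U(2,5), bases: C(5,2) = 10.
|B(M*)| = 1716 * 10 = 17160.

17160


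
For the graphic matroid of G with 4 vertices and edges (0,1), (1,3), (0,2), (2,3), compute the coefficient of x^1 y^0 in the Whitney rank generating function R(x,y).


R(x,y) = sum over A in 2^E of x^(r(E)-r(A)) * y^(|A|-r(A)).
G has 4 vertices, 4 edges. r(E) = 3.
Enumerate all 2^4 = 16 subsets.
Count subsets with r(E)-r(A)=1 and |A|-r(A)=0: 6.

6


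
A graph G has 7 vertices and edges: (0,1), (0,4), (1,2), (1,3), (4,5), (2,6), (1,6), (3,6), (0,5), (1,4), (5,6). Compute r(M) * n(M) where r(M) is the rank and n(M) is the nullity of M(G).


r(M) = |V| - c = 7 - 1 = 6.
nullity = |E| - r(M) = 11 - 6 = 5.
Product = 6 * 5 = 30.

30


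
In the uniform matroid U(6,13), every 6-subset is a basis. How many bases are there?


Bases of U(6,13) are all 6-element subsets of the 13-element ground set.
Number of bases = C(13,6).
C(13,6) = 13! / (6! * 7!) = 1716.

1716


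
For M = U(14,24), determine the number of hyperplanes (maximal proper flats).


Hyperplanes of U(14,24) are flats of rank 13.
In a uniform matroid, these are exactly the (13)-element subsets.
Count = C(24,13) = 2496144.

2496144


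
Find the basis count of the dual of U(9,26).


The dual of U(r,n) is U(n-r, n) = U(17,26).
Bases of U(17,26) are all (17)-element subsets.
|B(M*)| = C(26,17) = 3124550.

3124550


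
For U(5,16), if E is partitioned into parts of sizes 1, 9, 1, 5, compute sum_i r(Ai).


r(Ai) = min(|Ai|, 5) for each part.
Sum = min(1,5) + min(9,5) + min(1,5) + min(5,5)
    = 1 + 5 + 1 + 5
    = 12.

12


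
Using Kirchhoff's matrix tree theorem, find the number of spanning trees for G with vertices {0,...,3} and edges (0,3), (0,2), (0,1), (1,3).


By Kirchhoff's matrix tree theorem, the number of spanning trees equals
the determinant of any cofactor of the Laplacian matrix L.
G has 4 vertices and 4 edges.
Computing the (3 x 3) cofactor determinant gives 3.

3


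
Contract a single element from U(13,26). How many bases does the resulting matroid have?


Contracting e from U(13,26) gives U(12,25).
Bases of U(12,25) = C(25,12) = 5200300.

5200300


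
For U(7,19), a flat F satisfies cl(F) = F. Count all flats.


Flats of U(7,19): every subset of size < 7 is a flat, plus E itself.
Count = (19 choose 0) + (19 choose 1) + (19 choose 2) + (19 choose 3) + (19 choose 4) + (19 choose 5) + (19 choose 6) + 1
     = 1 + 19 + 171 + 969 + 3876 + 11628 + 27132 + 1
     = 43797.

43797


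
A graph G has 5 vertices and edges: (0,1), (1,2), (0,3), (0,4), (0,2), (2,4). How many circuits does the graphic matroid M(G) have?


A circuit in a graphic matroid = edge set of a simple cycle.
G has 5 vertices and 6 edges.
Enumerating all minimal edge subsets forming cycles...
Total circuits found: 3.

3


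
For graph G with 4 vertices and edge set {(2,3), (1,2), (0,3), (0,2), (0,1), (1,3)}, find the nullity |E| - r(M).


Cycle rank (nullity) = |E| - r(M) = |E| - (|V| - c).
|E| = 6, |V| = 4, c = 1.
Nullity = 6 - (4 - 1) = 6 - 3 = 3.

3


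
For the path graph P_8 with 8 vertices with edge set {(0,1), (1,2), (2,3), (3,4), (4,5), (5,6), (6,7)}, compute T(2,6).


A path on 8 vertices is a tree with 7 edges.
T(x,y) = x^(7) for any tree.
T(2,6) = 2^7 = 128.

128


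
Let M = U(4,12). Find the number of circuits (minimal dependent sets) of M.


In U(4,12), circuits are the (5)-element subsets.
Any set of 5 elements is dependent, and removing any one element gives
an independent set of size 4, so it is a minimal dependent set.
Number of circuits = C(12,5) = 792.

792


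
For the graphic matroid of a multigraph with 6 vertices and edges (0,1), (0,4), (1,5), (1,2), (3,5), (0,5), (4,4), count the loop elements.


In a graphic matroid, a loop is a self-loop edge (u,u) with rank 0.
Examining all 7 edges for self-loops...
Self-loops found: (4,4)
Number of loops = 1.

1


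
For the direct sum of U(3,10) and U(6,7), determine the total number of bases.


Bases of a direct sum M1 + M2: |B| = |B(M1)| * |B(M2)|.
|B(U(3,10))| = C(10,3) = 120.
|B(U(6,7))| = C(7,6) = 7.
Total bases = 120 * 7 = 840.

840


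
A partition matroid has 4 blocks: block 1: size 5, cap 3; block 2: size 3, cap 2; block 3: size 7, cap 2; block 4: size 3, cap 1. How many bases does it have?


A basis picks exactly ci elements from block i.
Number of bases = product of C(|Si|, ci).
= C(5,3) * C(3,2) * C(7,2) * C(3,1)
= 10 * 3 * 21 * 3
= 1890.

1890


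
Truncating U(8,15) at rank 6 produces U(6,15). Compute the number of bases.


Truncating U(8,15) to rank 6 gives U(6,15).
Bases of U(6,15) are all 6-element subsets of 15 elements.
Number of bases = (15 choose 6) = 5005.

5005


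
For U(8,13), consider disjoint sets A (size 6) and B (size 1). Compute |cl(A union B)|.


|A union B| = 6 + 1 = 7 (disjoint).
In U(8,13), cl(S) = S if |S| < 8, else cl(S) = E.
Since 7 < 8, cl(A union B) = A union B.
|cl(A union B)| = 7.

7


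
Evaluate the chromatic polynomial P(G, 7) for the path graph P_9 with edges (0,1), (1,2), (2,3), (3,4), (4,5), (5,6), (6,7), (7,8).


P(P_9, k) = k * (k-1)^(8).
P(7) = 7 * 6^8 = 7 * 1679616 = 11757312.

11757312


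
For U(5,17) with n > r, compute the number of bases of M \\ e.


Deleting e from U(5,17) gives U(5,16) since n > r.
Bases of U(5,16) = C(16,5) = 4368.

4368


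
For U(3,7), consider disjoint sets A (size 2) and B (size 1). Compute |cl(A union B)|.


|A union B| = 2 + 1 = 3 (disjoint).
In U(3,7), cl(S) = S if |S| < 3, else cl(S) = E.
Since 3 >= 3, cl(A union B) = E.
|cl(A union B)| = 7.

7


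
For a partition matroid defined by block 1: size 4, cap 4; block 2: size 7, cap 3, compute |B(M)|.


A basis picks exactly ci elements from block i.
Number of bases = product of C(|Si|, ci).
= C(4,4) * C(7,3)
= 1 * 35
= 35.

35


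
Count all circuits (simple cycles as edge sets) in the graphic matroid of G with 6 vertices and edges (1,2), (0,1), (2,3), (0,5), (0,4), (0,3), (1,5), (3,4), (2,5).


A circuit in a graphic matroid = edge set of a simple cycle.
G has 6 vertices and 9 edges.
Enumerating all minimal edge subsets forming cycles...
Total circuits found: 12.

12


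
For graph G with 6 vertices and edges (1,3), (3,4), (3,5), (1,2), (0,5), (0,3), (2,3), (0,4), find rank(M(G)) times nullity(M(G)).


r(M) = |V| - c = 6 - 1 = 5.
nullity = |E| - r(M) = 8 - 5 = 3.
Product = 5 * 3 = 15.

15


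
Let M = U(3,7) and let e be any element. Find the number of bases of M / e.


Contracting e from U(3,7) gives U(2,6).
Bases of U(2,6) = C(6,2) = 6! / (2! * 4!) = 15.

15


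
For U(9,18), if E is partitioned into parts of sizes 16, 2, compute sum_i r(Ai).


r(Ai) = min(|Ai|, 9) for each part.
Sum = min(16,9) + min(2,9)
    = 9 + 2
    = 11.

11


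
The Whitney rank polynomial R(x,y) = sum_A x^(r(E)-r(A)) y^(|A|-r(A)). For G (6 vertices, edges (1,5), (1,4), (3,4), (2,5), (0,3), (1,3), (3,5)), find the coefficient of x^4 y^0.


R(x,y) = sum over A in 2^E of x^(r(E)-r(A)) * y^(|A|-r(A)).
G has 6 vertices, 7 edges. r(E) = 5.
Enumerate all 2^7 = 128 subsets.
Count subsets with r(E)-r(A)=4 and |A|-r(A)=0: 7.

7


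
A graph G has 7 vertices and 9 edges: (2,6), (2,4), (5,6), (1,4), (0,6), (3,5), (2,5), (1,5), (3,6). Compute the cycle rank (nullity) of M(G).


Cycle rank (nullity) = |E| - r(M) = |E| - (|V| - c).
|E| = 9, |V| = 7, c = 1.
Nullity = 9 - (7 - 1) = 9 - 6 = 3.

3


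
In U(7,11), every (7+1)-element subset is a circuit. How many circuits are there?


In U(7,11), circuits are the (8)-element subsets.
Any set of 8 elements is dependent, and removing any one element gives
an independent set of size 7, so it is a minimal dependent set.
Number of circuits = C(11,8) = 11! / (8! * 3!) = 165.

165


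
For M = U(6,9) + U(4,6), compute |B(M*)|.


(M1+M2)* = M1* + M2*.
M1* = U(3,9), bases: C(9,3) = 84.
M2* = U(2,6), bases: C(6,2) = 15.
|B(M*)| = 84 * 15 = 1260.

1260


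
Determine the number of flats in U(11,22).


Flats of U(11,22): every subset of size < 11 is a flat, plus E itself.
Count = (22 choose 0) + (22 choose 1) + (22 choose 2) + (22 choose 3) + (22 choose 4) + (22 choose 5) + (22 choose 6) + (22 choose 7) + (22 choose 8) + (22 choose 9) + (22 choose 10) + 1
     = 1 + 22 + 231 + 1540 + 7315 + 26334 + 74613 + 170544 + 319770 + 497420 + 646646 + 1
     = 1744437.

1744437


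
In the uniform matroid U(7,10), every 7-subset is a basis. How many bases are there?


Bases of U(7,10) are all 7-element subsets of the 10-element ground set.
Number of bases = C(10,7).
C(10,7) = 120.

120


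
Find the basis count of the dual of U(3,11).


The dual of U(r,n) is U(n-r, n) = U(8,11).
Bases of U(8,11) are all (8)-element subsets.
|B(M*)| = (11 choose 8) = 165.

165


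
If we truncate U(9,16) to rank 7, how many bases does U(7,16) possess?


Truncating U(9,16) to rank 7 gives U(7,16).
Bases of U(7,16) are all 7-element subsets of 16 elements.
Number of bases = C(16,7) = 16! / (7! * 9!) = 11440.

11440


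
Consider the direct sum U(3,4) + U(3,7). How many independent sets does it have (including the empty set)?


For a direct sum, |I(M1+M2)| = |I(M1)| * |I(M2)|.
|I(U(3,4))| = sum C(4,k) for k=0..3 = 15.
|I(U(3,7))| = sum C(7,k) for k=0..3 = 64.
Total = 15 * 64 = 960.

960


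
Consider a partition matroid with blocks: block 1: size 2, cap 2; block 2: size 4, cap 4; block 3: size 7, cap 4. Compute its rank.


Rank of a partition matroid = sum of min(|Si|, ci) for each block.
= min(2,2) + min(4,4) + min(7,4)
= 2 + 4 + 4
= 10.

10


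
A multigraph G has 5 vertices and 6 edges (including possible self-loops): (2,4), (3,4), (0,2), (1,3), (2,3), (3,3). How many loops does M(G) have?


In a graphic matroid, a loop is a self-loop edge (u,u) with rank 0.
Examining all 6 edges for self-loops...
Self-loops found: (3,3)
Number of loops = 1.

1


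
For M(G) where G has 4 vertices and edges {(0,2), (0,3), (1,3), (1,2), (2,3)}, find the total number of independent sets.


An independent set in a graphic matroid is an acyclic edge subset.
G has 4 vertices and 5 edges.
Enumerate all 2^5 = 32 subsets, checking for acyclicity.
Total independent sets = 24.

24


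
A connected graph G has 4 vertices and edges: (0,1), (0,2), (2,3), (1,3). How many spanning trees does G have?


By Kirchhoff's matrix tree theorem, the number of spanning trees equals
the determinant of any cofactor of the Laplacian matrix L.
G has 4 vertices and 4 edges.
Computing the (3 x 3) cofactor determinant gives 4.

4


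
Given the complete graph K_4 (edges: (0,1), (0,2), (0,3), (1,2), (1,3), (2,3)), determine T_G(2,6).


T(K_4; x,y) = x^3 + 3x^2 + 4xy + 2x + y^3 + 3y^2 + 2y.
Substituting x=2, y=6:
= 8 + 12 + 48 + 4 + 216 + 108 + 12
= 408.

408


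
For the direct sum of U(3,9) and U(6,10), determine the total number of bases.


Bases of a direct sum M1 + M2: |B| = |B(M1)| * |B(M2)|.
|B(U(3,9))| = C(9,3) = 84.
|B(U(6,10))| = C(10,6) = 210.
Total bases = 84 * 210 = 17640.

17640


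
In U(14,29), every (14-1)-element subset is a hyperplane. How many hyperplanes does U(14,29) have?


Hyperplanes of U(14,29) are flats of rank 13.
In a uniform matroid, these are exactly the (13)-element subsets.
Count = C(29,13) = 67863915.

67863915


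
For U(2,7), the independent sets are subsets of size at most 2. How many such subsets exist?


Independent sets of U(2,7) are all subsets of size <= 2.
Count = (7 choose 0) + (7 choose 1) + (7 choose 2)
     = 1 + 7 + 21
     = 29.

29


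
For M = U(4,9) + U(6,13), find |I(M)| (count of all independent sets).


For a direct sum, |I(M1+M2)| = |I(M1)| * |I(M2)|.
|I(U(4,9))| = sum C(9,k) for k=0..4 = 256.
|I(U(6,13))| = sum C(13,k) for k=0..6 = 4096.
Total = 256 * 4096 = 1048576.

1048576


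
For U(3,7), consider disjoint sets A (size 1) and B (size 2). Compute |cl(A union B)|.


|A union B| = 1 + 2 = 3 (disjoint).
In U(3,7), cl(S) = S if |S| < 3, else cl(S) = E.
Since 3 >= 3, cl(A union B) = E.
|cl(A union B)| = 7.

7


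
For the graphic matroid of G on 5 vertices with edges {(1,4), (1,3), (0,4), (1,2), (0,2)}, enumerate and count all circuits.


A circuit in a graphic matroid = edge set of a simple cycle.
G has 5 vertices and 5 edges.
Enumerating all minimal edge subsets forming cycles...
Total circuits found: 1.

1


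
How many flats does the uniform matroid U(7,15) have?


Flats of U(7,15): every subset of size < 7 is a flat, plus E itself.
Count = C(15,0) + C(15,1) + C(15,2) + C(15,3) + C(15,4) + C(15,5) + C(15,6) + 1
     = 1 + 15 + 105 + 455 + 1365 + 3003 + 5005 + 1
     = 9950.

9950


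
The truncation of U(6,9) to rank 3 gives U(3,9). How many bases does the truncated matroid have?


Truncating U(6,9) to rank 3 gives U(3,9).
Bases of U(3,9) are all 3-element subsets of 9 elements.
Number of bases = (9 choose 3) = 84.

84


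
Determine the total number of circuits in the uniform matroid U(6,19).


In U(6,19), circuits are the (7)-element subsets.
Any set of 7 elements is dependent, and removing any one element gives
an independent set of size 6, so it is a minimal dependent set.
Number of circuits = C(19,7) = 50388.

50388


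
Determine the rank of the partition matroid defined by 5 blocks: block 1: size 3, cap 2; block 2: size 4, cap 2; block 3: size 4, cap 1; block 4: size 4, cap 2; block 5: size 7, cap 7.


Rank of a partition matroid = sum of min(|Si|, ci) for each block.
= min(3,2) + min(4,2) + min(4,1) + min(4,2) + min(7,7)
= 2 + 2 + 1 + 2 + 7
= 14.

14


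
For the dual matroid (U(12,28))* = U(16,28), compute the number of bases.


The dual of U(r,n) is U(n-r, n) = U(16,28).
Bases of U(16,28) are all (16)-element subsets.
|B(M*)| = C(28,16) = 30421755.

30421755


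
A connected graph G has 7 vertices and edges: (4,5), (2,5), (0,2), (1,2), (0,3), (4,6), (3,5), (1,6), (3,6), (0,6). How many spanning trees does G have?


By Kirchhoff's matrix tree theorem, the number of spanning trees equals
the determinant of any cofactor of the Laplacian matrix L.
G has 7 vertices and 10 edges.
Computing the (6 x 6) cofactor determinant gives 104.

104


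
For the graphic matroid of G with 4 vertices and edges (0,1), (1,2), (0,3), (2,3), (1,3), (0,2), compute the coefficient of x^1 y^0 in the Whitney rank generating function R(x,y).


R(x,y) = sum over A in 2^E of x^(r(E)-r(A)) * y^(|A|-r(A)).
G has 4 vertices, 6 edges. r(E) = 3.
Enumerate all 2^6 = 64 subsets.
Count subsets with r(E)-r(A)=1 and |A|-r(A)=0: 15.

15


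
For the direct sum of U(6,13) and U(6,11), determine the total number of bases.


Bases of a direct sum M1 + M2: |B| = |B(M1)| * |B(M2)|.
|B(U(6,13))| = C(13,6) = 1716.
|B(U(6,11))| = C(11,6) = 462.
Total bases = 1716 * 462 = 792792.

792792


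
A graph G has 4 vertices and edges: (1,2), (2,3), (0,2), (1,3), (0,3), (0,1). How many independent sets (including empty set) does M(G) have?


An independent set in a graphic matroid is an acyclic edge subset.
G has 4 vertices and 6 edges.
Enumerate all 2^6 = 64 subsets, checking for acyclicity.
Total independent sets = 38.

38


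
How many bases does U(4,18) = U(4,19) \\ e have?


Deleting e from U(4,19) gives U(4,18) since n > r.
Bases of U(4,18) = C(18,4) = 18! / (4! * 14!) = 3060.

3060


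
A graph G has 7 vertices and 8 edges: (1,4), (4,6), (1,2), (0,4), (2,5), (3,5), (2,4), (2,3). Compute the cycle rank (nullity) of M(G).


Cycle rank (nullity) = |E| - r(M) = |E| - (|V| - c).
|E| = 8, |V| = 7, c = 1.
Nullity = 8 - (7 - 1) = 8 - 6 = 2.

2


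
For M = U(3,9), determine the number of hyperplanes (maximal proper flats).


Hyperplanes of U(3,9) are flats of rank 2.
In a uniform matroid, these are exactly the (2)-element subsets.
Count = C(9,2) = 9! / (2! * 7!) = 36.

36


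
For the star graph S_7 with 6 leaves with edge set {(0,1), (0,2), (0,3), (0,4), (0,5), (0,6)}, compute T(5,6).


A star on 7 vertices is a tree with 6 edges.
T(x,y) = x^(6) for any tree.
T(5,6) = 5^6 = 15625.

15625


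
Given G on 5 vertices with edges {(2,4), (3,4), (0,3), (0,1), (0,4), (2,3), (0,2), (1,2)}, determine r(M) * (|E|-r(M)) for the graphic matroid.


r(M) = |V| - c = 5 - 1 = 4.
nullity = |E| - r(M) = 8 - 4 = 4.
Product = 4 * 4 = 16.

16


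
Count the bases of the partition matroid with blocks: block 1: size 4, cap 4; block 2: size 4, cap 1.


A basis picks exactly ci elements from block i.
Number of bases = product of C(|Si|, ci).
= C(4,4) * C(4,1)
= 1 * 4
= 4.

4


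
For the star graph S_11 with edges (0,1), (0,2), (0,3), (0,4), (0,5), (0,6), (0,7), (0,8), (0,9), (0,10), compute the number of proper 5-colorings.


P(tree, k) = k * (k-1)^(10) for any tree on 11 vertices.
P(5) = 5 * 4^10 = 5 * 1048576 = 5242880.

5242880


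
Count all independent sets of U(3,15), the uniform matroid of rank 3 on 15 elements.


Independent sets of U(3,15) are all subsets of size <= 3.
Count = C(15,0) + C(15,1) + C(15,2) + C(15,3)
     = 1 + 15 + 105 + 455
     = 576.

576


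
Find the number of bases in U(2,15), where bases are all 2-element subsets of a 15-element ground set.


Bases of U(2,15) are all 2-element subsets of the 15-element ground set.
Number of bases = C(15,2).
(15 choose 2) = 105.

105


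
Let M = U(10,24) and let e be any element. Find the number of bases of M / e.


Contracting e from U(10,24) gives U(9,23).
Bases of U(9,23) = (23 choose 9) = 817190.

817190


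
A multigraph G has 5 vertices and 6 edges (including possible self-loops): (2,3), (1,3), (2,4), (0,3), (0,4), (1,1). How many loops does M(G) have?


In a graphic matroid, a loop is a self-loop edge (u,u) with rank 0.
Examining all 6 edges for self-loops...
Self-loops found: (1,1)
Number of loops = 1.

1


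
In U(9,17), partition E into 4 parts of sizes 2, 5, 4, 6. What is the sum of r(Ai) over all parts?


r(Ai) = min(|Ai|, 9) for each part.
Sum = min(2,9) + min(5,9) + min(4,9) + min(6,9)
    = 2 + 5 + 4 + 6
    = 17.

17


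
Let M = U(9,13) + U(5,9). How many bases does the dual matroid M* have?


(M1+M2)* = M1* + M2*.
M1* = U(4,13), bases: C(13,4) = 715.
M2* = U(4,9), bases: C(9,4) = 126.
|B(M*)| = 715 * 126 = 90090.

90090


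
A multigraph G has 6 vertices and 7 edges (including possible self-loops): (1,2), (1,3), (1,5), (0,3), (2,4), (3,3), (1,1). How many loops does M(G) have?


In a graphic matroid, a loop is a self-loop edge (u,u) with rank 0.
Examining all 7 edges for self-loops...
Self-loops found: (3,3), (1,1)
Number of loops = 2.

2


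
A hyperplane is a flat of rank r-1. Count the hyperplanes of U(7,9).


Hyperplanes of U(7,9) are flats of rank 6.
In a uniform matroid, these are exactly the (6)-element subsets.
Count = C(9,6) = 9! / (6! * 3!) = 84.

84


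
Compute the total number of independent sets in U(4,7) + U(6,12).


For a direct sum, |I(M1+M2)| = |I(M1)| * |I(M2)|.
|I(U(4,7))| = sum C(7,k) for k=0..4 = 99.
|I(U(6,12))| = sum C(12,k) for k=0..6 = 2510.
Total = 99 * 2510 = 248490.

248490


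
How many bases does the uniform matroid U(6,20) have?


Bases of U(6,20) are all 6-element subsets of the 20-element ground set.
Number of bases = C(20,6).
C(20,6) = 38760.

38760


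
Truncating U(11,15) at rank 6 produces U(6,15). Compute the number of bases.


Truncating U(11,15) to rank 6 gives U(6,15).
Bases of U(6,15) are all 6-element subsets of 15 elements.
Number of bases = C(15,6) = 15! / (6! * 9!) = 5005.

5005


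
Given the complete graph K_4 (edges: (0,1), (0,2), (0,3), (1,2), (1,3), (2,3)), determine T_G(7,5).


T(K_4; x,y) = x^3 + 3x^2 + 4xy + 2x + y^3 + 3y^2 + 2y.
Substituting x=7, y=5:
= 343 + 147 + 140 + 14 + 125 + 75 + 10
= 854.

854
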